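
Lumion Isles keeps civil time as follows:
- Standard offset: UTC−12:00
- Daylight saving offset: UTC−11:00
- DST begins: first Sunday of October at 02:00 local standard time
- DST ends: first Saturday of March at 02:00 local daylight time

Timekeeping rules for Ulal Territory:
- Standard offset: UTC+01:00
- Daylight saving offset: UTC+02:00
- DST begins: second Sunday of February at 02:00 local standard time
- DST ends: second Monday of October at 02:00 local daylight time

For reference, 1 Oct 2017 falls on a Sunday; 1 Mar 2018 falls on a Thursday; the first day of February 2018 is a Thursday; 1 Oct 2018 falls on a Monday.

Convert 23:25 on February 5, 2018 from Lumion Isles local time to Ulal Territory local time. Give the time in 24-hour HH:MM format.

11:25

1 October 2017 is a Sunday, so the first Sunday is October 1.
1 March 2018 is a Thursday, so the first Saturday is March 3.
February 5, 2018 lies within the daylight-saving period (1 October 2017 – 3 March 2018), so Lumion Isles is on daylight time, UTC−11:00.
23:25 Lumion Isles + 11h = 10:25 UTC (rolling into the next day, 6 February 2018).
1 February 2018 is a Thursday, so the first Sunday is February 4 and the second is February 11.
1 October 2018 is a Monday, so the first Monday is October 1 and the second is October 8.
At the standard offset (UTC+01:00), 10:25 UTC + 1h = 11:25 Ulal Territory standard time.
The standard-time date in Ulal Territory, February 6, 2018, is outside the daylight-saving period (11 February – 8 October), so Ulal Territory is on standard time, UTC+01:00.
10:25 UTC + 1h = 11:25 Ulal Territory.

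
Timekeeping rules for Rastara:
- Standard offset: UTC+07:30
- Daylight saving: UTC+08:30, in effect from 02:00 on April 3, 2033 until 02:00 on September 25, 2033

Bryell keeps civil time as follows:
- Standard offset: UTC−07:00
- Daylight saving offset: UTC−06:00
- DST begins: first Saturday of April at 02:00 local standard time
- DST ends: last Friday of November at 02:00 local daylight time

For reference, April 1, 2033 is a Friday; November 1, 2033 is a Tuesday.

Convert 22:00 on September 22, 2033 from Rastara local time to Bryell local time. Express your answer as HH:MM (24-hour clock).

September 22, 2033 falls between 3 April and 25 September, so daylight saving is in effect and Rastara is at UTC+08:30.
22:00 Rastara − 8h30m = 13:30 UTC.
1 April 2033 is a Friday, so the first Saturday is April 2.
1 November 2033 is a Tuesday, so Fridays fall on 4, 11, 18, 25; the last is November 25.
At the standard offset (UTC−07:00), 13:30 UTC − 7h = 06:30 Bryell standard time.
The standard-time date in Bryell, September 22, 2033, falls between 2 April and 25 November, so daylight saving is in effect and Bryell is at UTC−06:00.
13:30 UTC − 6h = 07:30 Bryell.

07:30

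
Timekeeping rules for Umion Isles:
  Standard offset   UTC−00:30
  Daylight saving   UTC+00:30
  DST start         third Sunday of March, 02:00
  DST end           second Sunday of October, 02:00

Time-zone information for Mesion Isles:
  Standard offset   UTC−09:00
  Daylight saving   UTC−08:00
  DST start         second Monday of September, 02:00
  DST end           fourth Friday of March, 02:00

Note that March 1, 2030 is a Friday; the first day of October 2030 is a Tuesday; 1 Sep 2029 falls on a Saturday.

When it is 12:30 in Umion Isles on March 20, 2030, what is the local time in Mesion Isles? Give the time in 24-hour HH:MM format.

1 March 2030 is a Friday, so the first Sunday is March 3 and the third is March 17.
1 October 2030 is a Tuesday, so the first Sunday is October 6 and the second is October 13.
Daylight saving runs 17 March – 13 October; March 20, 2030 is inside that window, so Umion Isles is at UTC+00:30.
12:30 Umion Isles − 0h30m = 12:00 UTC.
1 September 2029 is a Saturday, so the first Monday is September 3 and the second is September 10.
1 March 2030 is a Friday, so the first Friday is March 1 and the fourth is March 22.
At the standard offset (UTC−09:00), 12:00 UTC − 9h = 03:00 Mesion Isles standard time.
The standard-time date in Mesion Isles, March 20, 2030, falls between 10 September 2029 and 22 March 2030, so daylight saving is in effect and Mesion Isles is at UTC−08:00.
12:00 UTC − 8h = 04:00 Mesion Isles.

04:00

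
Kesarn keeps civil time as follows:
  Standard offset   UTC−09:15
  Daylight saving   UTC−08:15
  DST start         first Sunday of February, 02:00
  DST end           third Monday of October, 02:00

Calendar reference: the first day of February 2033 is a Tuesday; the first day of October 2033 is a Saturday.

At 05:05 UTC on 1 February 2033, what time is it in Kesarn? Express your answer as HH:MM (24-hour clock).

1 February 2033 is a Tuesday, so the first Sunday is February 6.
1 October 2033 is a Saturday, so the first Monday is October 3 and the third is October 17.
At the standard offset (UTC−09:15), 05:05 UTC − 9h15m = 19:50 Kesarn standard time (rolling into the previous day, 31 January 2033).
The standard-time date in Kesarn, 31 January 2033, does not fall between 6 February and 17 October, so daylight saving is not in effect and Kesarn is at UTC−09:15.
05:05 UTC − 9h15m = 19:50 local (rolling into the previous day, 31 January 2033).

19:50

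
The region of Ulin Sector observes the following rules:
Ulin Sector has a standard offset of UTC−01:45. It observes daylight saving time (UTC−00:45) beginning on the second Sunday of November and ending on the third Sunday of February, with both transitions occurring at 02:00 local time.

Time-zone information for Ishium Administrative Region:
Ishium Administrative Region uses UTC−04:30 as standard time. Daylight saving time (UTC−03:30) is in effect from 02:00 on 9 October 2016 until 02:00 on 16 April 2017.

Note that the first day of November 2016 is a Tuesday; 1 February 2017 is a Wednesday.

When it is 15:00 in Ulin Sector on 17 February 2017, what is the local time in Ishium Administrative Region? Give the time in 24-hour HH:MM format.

1 November 2016 is a Tuesday, so the first Sunday is November 6 and the second is November 13.
1 February 2017 is a Wednesday, so the first Sunday is February 5 and the third is February 19.
Daylight saving runs 13 November 2016 – 19 February 2017; 17 February 2017 is inside that window, so Ulin Sector is at UTC−00:45.
15:00 Ulin Sector + 0h45m = 15:45 UTC.
At the standard offset (UTC−04:30), 15:45 UTC − 4h30m = 11:15 Ishium Administrative Region standard time.
The standard-time date in Ishium Administrative Region, 17 February 2017, lies within the daylight-saving period (9 October 2016 – 16 April 2017), so Ishium Administrative Region is on daylight time, UTC−03:30.
15:45 UTC − 3h30m = 12:15 Ishium Administrative Region.

12:15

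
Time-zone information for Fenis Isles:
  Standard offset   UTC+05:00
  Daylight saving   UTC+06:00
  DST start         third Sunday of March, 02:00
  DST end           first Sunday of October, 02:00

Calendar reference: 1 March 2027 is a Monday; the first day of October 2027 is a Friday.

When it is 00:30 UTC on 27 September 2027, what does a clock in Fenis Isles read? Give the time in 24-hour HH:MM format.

06:30

1 March 2027 is a Monday, so the first Sunday is March 7 and the third is March 21.
1 October 2027 is a Friday, so the first Sunday is October 3.
At the standard offset (UTC+05:00), 00:30 UTC + 5h = 05:30 Fenis Isles standard time.
Daylight saving runs 21 March – 3 October; the standard-time date in Fenis Isles, 27 September 2027, is inside that window, so Fenis Isles is at UTC+06:00.
00:30 UTC + 6h = 06:30 local.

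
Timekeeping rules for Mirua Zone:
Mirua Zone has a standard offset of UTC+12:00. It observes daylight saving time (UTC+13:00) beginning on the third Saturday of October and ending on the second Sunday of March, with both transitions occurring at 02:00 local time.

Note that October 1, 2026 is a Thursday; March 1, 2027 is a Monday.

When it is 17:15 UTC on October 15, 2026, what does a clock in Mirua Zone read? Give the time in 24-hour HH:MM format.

1 October 2026 is a Thursday, so the first Saturday is October 3 and the third is October 17.
1 March 2027 is a Monday, so the first Sunday is March 7 and the second is March 14.
At the standard offset (UTC+12:00), 17:15 UTC + 12h = 05:15 Mirua Zone standard time (rolling into the next day, 16 October 2026).
Daylight saving runs 17 October 2026 – 14 March 2027; the standard-time date in Mirua Zone, October 16, 2026, is outside that window, so Mirua Zone is on standard time at UTC+12:00.
17:15 UTC + 12h = 05:15 local (rolling into the next day, 16 October 2026).

05:15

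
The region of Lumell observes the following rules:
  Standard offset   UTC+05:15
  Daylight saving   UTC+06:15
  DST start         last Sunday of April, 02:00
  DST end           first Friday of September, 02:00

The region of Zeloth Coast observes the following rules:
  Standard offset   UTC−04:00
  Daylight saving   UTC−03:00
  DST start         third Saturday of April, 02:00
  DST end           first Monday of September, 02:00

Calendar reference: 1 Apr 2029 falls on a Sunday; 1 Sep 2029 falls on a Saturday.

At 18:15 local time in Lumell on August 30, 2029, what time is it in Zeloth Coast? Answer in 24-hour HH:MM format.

09:00

1 April 2029 is a Sunday, so Sundays fall on 1, 8, 15, 22, 29; the last is April 29.
1 September 2029 is a Saturday, so the first Friday is September 7.
Daylight saving runs 29 April – 7 September; August 30, 2029 is inside that window, so Lumell is at UTC+06:15.
18:15 Lumell − 6h15m = 12:00 UTC.
1 April 2029 is a Sunday, so the first Saturday is April 7 and the third is April 21.
1 September 2029 is a Saturday, so the first Monday is September 3.
At the standard offset (UTC−04:00), 12:00 UTC − 4h = 08:00 Zeloth Coast standard time.
Daylight saving runs 21 April – 3 September; the standard-time date in Zeloth Coast, August 30, 2029, is inside that window, so Zeloth Coast is at UTC−03:00.
12:00 UTC − 3h = 09:00 Zeloth Coast.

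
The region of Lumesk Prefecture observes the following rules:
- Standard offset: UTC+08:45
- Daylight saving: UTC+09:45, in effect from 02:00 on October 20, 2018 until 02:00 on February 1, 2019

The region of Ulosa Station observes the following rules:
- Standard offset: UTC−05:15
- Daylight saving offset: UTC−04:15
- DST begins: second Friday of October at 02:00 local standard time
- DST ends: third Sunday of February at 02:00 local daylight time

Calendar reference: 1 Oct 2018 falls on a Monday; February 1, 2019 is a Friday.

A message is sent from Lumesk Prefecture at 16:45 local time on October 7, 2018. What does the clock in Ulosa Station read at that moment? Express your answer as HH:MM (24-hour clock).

October 7, 2018 does not fall between 20 October 2018 and 1 February 2019, so daylight saving is not in effect and Lumesk Prefecture is at UTC+08:45.
16:45 Lumesk Prefecture − 8h45m = 08:00 UTC.
1 October 2018 is a Monday, so the first Friday is October 5 and the second is October 12.
1 February 2019 is a Friday, so the first Sunday is February 3 and the third is February 17.
At the standard offset (UTC−05:15), 08:00 UTC − 5h15m = 02:45 Ulosa Station standard time.
The standard-time date in Ulosa Station, October 7, 2018, is outside the daylight-saving period (12 October 2018 – 17 February 2019), so Ulosa Station is on standard time, UTC−05:15.
08:00 UTC − 5h15m = 02:45 Ulosa Station.

02:45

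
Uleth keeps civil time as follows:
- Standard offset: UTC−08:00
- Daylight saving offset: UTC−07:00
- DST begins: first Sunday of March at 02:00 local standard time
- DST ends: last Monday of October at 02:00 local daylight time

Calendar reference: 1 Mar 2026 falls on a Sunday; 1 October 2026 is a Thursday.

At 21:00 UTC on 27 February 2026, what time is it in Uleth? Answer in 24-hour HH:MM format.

13:00

1 March 2026 is a Sunday, so the first Sunday is March 1.
1 October 2026 is a Thursday, so Mondays fall on 5, 12, 19, 26; the last is October 26.
At the standard offset (UTC−08:00), 21:00 UTC − 8h = 13:00 Uleth standard time.
Daylight saving runs 1 March – 26 October; the standard-time date in Uleth, 27 February 2026, is outside that window, so Uleth is on standard time at UTC−08:00.
21:00 UTC − 8h = 13:00 local.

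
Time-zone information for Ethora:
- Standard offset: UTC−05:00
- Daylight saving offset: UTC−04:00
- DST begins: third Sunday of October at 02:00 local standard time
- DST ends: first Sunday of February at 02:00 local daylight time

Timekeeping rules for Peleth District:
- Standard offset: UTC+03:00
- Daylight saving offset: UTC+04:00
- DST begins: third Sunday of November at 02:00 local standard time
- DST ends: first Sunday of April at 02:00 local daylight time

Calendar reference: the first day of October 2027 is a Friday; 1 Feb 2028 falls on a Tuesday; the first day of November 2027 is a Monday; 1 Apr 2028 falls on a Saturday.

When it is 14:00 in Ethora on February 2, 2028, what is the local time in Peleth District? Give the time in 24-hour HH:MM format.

22:00

1 October 2027 is a Friday, so the first Sunday is October 3 and the third is October 17.
1 February 2028 is a Tuesday, so the first Sunday is February 6.
February 2, 2028 lies within the daylight-saving period (17 October 2027 – 6 February 2028), so Ethora is on daylight time, UTC−04:00.
14:00 Ethora + 4h = 18:00 UTC.
1 November 2027 is a Monday, so the first Sunday is November 7 and the third is November 21.
1 April 2028 is a Saturday, so the first Sunday is April 2.
At the standard offset (UTC+03:00), 18:00 UTC + 3h = 21:00 Peleth District standard time.
Daylight saving runs 21 November 2027 – 2 April 2028; the standard-time date in Peleth District, February 2, 2028, is inside that window, so Peleth District is at UTC+04:00.
18:00 UTC + 4h = 22:00 Peleth District.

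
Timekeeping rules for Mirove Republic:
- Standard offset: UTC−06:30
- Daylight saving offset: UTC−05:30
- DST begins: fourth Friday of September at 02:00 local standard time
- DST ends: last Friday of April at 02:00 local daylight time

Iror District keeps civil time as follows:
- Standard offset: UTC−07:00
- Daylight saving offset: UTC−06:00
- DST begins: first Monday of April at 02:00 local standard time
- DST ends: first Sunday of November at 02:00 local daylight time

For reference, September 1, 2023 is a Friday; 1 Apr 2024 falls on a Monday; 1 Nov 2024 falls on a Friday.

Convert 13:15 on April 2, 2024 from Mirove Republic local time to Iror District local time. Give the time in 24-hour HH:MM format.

1 September 2023 is a Friday, so the first Friday is September 1 and the fourth is September 22.
1 April 2024 is a Monday, so Fridays fall on 5, 12, 19, 26; the last is April 26.
Daylight saving runs 22 September 2023 – 26 April 2024; April 2, 2024 is inside that window, so Mirove Republic is at UTC−05:30.
13:15 Mirove Republic + 5h30m = 18:45 UTC.
1 April 2024 is a Monday, so the first Monday is April 1.
1 November 2024 is a Friday, so the first Sunday is November 3.
At the standard offset (UTC−07:00), 18:45 UTC − 7h = 11:45 Iror District standard time.
The standard-time date in Iror District, April 2, 2024, falls between 1 April and 3 November, so daylight saving is in effect and Iror District is at UTC−06:00.
18:45 UTC − 6h = 12:45 Iror District.

12:45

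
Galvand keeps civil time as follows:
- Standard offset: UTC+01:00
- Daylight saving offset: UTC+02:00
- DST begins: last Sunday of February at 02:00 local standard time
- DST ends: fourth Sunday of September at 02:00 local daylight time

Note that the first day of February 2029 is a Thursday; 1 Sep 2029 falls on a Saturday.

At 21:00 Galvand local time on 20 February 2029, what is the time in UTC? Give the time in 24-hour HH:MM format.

1 February 2029 is a Thursday, so Sundays fall on 4, 11, 18, 25; the last is February 25.
1 September 2029 is a Saturday, so the first Sunday is September 2 and the fourth is September 23.
Daylight saving runs 25 February – 23 September; 20 February 2029 is outside that window, so Galvand is on standard time at UTC+01:00.
21:00 local − 1h = 20:00 UTC.

20:00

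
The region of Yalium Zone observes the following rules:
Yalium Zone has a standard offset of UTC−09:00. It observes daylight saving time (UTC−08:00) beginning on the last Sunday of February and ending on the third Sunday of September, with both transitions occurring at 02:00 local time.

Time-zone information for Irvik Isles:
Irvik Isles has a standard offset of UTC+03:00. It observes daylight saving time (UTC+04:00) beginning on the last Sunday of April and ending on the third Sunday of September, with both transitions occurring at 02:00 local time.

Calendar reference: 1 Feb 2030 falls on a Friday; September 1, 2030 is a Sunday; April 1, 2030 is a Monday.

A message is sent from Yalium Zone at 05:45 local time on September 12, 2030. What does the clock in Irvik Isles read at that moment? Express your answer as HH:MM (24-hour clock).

17:45

1 February 2030 is a Friday, so Sundays fall on 3, 10, 17, 24; the last is February 24.
1 September 2030 is a Sunday, so the first Sunday is September 1 and the third is September 15.
September 12, 2030 falls between 24 February and 15 September, so daylight saving is in effect and Yalium Zone is at UTC−08:00.
05:45 Yalium Zone + 8h = 13:45 UTC.
1 April 2030 is a Monday, so Sundays fall on 7, 14, 21, 28; the last is April 28.
1 September 2030 is a Sunday, so the first Sunday is September 1 and the third is September 15.
At the standard offset (UTC+03:00), 13:45 UTC + 3h = 16:45 Irvik Isles standard time.
The standard-time date in Irvik Isles, September 12, 2030, lies within the daylight-saving period (28 April – 15 September), so Irvik Isles is on daylight time, UTC+04:00.
13:45 UTC + 4h = 17:45 Irvik Isles.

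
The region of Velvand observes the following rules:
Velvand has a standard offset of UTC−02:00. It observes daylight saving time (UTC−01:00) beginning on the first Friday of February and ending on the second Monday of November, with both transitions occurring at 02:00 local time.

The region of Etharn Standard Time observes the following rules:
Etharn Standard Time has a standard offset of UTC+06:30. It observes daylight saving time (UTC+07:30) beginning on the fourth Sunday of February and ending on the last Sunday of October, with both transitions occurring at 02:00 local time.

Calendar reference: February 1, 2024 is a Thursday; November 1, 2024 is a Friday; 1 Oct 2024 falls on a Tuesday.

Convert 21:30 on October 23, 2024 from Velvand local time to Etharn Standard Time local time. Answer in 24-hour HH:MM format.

06:00

1 February 2024 is a Thursday, so the first Friday is February 2.
1 November 2024 is a Friday, so the first Monday is November 4 and the second is November 11.
Daylight saving runs 2 February – 11 November; October 23, 2024 is inside that window, so Velvand is at UTC−01:00.
21:30 Velvand + 1h = 22:30 UTC.
1 February 2024 is a Thursday, so the first Sunday is February 4 and the fourth is February 25.
1 October 2024 is a Tuesday, so Sundays fall on 6, 13, 20, 27; the last is October 27.
At the standard offset (UTC+06:30), 22:30 UTC + 6h30m = 05:00 Etharn Standard Time standard time (rolling into the next day, 24 October 2024).
The standard-time date in Etharn Standard Time, October 24, 2024, falls between 25 February and 27 October, so daylight saving is in effect and Etharn Standard Time is at UTC+07:30.
22:30 UTC + 7h30m = 06:00 Etharn Standard Time (rolling into the next day, 24 October 2024).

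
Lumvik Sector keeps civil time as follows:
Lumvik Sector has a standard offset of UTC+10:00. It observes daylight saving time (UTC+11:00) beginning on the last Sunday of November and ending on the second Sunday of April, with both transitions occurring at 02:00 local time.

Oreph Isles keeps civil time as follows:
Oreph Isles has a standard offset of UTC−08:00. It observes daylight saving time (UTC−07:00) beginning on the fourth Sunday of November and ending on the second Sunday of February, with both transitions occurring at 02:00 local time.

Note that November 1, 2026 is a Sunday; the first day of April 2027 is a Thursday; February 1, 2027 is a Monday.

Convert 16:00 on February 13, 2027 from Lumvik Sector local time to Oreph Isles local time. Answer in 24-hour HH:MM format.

1 November 2026 is a Sunday, so Sundays fall on 1, 8, 15, 22, 29; the last is November 29.
1 April 2027 is a Thursday, so the first Sunday is April 4 and the second is April 11.
February 13, 2027 falls between 29 November 2026 and 11 April 2027, so daylight saving is in effect and Lumvik Sector is at UTC+11:00.
16:00 Lumvik Sector − 11h = 05:00 UTC.
1 November 2026 is a Sunday, so the first Sunday is November 1 and the fourth is November 22.
1 February 2027 is a Monday, so the first Sunday is February 7 and the second is February 14.
At the standard offset (UTC−08:00), 05:00 UTC − 8h = 21:00 Oreph Isles standard time (rolling into the previous day, 12 February 2027).
The standard-time date in Oreph Isles, February 12, 2027, lies within the daylight-saving period (22 November 2026 – 14 February 2027), so Oreph Isles is on daylight time, UTC−07:00.
05:00 UTC − 7h = 22:00 Oreph Isles (rolling into the previous day, 12 February 2027).

22:00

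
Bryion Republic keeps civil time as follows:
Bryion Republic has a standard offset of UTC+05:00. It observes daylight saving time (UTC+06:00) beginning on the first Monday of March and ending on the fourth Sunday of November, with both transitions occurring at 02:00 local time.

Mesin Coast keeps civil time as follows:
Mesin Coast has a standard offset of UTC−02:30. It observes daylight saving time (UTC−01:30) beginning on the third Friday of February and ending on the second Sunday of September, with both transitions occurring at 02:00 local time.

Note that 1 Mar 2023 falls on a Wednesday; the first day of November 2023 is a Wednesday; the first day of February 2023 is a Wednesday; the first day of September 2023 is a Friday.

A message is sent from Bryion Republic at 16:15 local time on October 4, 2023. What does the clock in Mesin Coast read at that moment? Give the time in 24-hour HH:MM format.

1 March 2023 is a Wednesday, so the first Monday is March 6.
1 November 2023 is a Wednesday, so the first Sunday is November 5 and the fourth is November 26.
October 4, 2023 lies within the daylight-saving period (6 March – 26 November), so Bryion Republic is on daylight time, UTC+06:00.
16:15 Bryion Republic − 6h = 10:15 UTC.
1 February 2023 is a Wednesday, so the first Friday is February 3 and the third is February 17.
1 September 2023 is a Friday, so the first Sunday is September 3 and the second is September 10.
At the standard offset (UTC−02:30), 10:15 UTC − 2h30m = 07:45 Mesin Coast standard time.
The standard-time date in Mesin Coast, October 4, 2023, does not fall between 17 February and 10 September, so daylight saving is not in effect and Mesin Coast is at UTC−02:30.
10:15 UTC − 2h30m = 07:45 Mesin Coast.

07:45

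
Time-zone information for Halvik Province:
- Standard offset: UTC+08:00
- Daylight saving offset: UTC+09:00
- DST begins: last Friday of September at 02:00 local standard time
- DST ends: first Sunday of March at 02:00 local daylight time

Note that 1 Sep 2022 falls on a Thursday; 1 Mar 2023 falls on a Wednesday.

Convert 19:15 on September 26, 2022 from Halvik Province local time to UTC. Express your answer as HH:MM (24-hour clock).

1 September 2022 is a Thursday, so Fridays fall on 2, 9, 16, 23, 30; the last is September 30.
1 March 2023 is a Wednesday, so the first Sunday is March 5.
September 26, 2022 does not fall between 30 September 2022 and 5 March 2023, so daylight saving is not in effect and Halvik Province is at UTC+08:00.
19:15 local − 8h = 11:15 UTC.

11:15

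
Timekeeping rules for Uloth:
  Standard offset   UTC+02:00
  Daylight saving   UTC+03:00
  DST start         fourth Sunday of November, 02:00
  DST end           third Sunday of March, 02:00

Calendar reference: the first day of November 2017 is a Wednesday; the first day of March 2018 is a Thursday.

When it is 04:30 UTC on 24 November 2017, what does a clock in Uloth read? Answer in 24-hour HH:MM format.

06:30

1 November 2017 is a Wednesday, so the first Sunday is November 5 and the fourth is November 26.
1 March 2018 is a Thursday, so the first Sunday is March 4 and the third is March 18.
At the standard offset (UTC+02:00), 04:30 UTC + 2h = 06:30 Uloth standard time.
The standard-time date in Uloth, 24 November 2017, does not fall between 26 November 2017 and 18 March 2018, so daylight saving is not in effect and Uloth is at UTC+02:00.
04:30 UTC + 2h = 06:30 local.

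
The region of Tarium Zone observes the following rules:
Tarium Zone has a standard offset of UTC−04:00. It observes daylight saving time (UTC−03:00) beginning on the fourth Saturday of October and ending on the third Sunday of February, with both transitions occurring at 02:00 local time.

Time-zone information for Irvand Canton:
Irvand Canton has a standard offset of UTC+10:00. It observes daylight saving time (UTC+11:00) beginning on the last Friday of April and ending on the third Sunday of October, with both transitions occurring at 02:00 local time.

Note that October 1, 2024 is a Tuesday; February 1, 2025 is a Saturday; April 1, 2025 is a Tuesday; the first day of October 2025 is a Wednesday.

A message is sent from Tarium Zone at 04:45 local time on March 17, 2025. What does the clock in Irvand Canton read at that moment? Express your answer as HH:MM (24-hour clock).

1 October 2024 is a Tuesday, so the first Saturday is October 5 and the fourth is October 26.
1 February 2025 is a Saturday, so the first Sunday is February 2 and the third is February 16.
March 17, 2025 does not fall between 26 October 2024 and 16 February 2025, so daylight saving is not in effect and Tarium Zone is at UTC−04:00.
04:45 Tarium Zone + 4h = 08:45 UTC.
1 April 2025 is a Tuesday, so Fridays fall on 4, 11, 18, 25; the last is April 25.
1 October 2025 is a Wednesday, so the first Sunday is October 5 and the third is October 19.
At the standard offset (UTC+10:00), 08:45 UTC + 10h = 18:45 Irvand Canton standard time.
The standard-time date in Irvand Canton, March 17, 2025, does not fall between 25 April and 19 October, so daylight saving is not in effect and Irvand Canton is at UTC+10:00.
08:45 UTC + 10h = 18:45 Irvand Canton.

18:45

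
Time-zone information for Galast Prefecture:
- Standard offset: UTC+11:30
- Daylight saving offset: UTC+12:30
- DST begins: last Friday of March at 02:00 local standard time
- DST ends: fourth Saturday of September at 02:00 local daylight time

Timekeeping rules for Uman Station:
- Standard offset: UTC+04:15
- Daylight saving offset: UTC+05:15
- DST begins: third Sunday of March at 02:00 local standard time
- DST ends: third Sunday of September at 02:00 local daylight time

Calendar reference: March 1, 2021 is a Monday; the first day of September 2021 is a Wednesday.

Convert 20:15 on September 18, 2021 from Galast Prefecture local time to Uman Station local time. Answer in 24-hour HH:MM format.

1 March 2021 is a Monday, so Fridays fall on 5, 12, 19, 26; the last is March 26.
1 September 2021 is a Wednesday, so the first Saturday is September 4 and the fourth is September 25.
September 18, 2021 falls between 26 March and 25 September, so daylight saving is in effect and Galast Prefecture is at UTC+12:30.
20:15 Galast Prefecture − 12h30m = 07:45 UTC.
1 March 2021 is a Monday, so the first Sunday is March 7 and the third is March 21.
1 September 2021 is a Wednesday, so the first Sunday is September 5 and the third is September 19.
At the standard offset (UTC+04:15), 07:45 UTC + 4h15m = 12:00 Uman Station standard time.
Daylight saving runs 21 March – 19 September; the standard-time date in Uman Station, September 18, 2021, is inside that window, so Uman Station is at UTC+05:15.
07:45 UTC + 5h15m = 13:00 Uman Station.

13:00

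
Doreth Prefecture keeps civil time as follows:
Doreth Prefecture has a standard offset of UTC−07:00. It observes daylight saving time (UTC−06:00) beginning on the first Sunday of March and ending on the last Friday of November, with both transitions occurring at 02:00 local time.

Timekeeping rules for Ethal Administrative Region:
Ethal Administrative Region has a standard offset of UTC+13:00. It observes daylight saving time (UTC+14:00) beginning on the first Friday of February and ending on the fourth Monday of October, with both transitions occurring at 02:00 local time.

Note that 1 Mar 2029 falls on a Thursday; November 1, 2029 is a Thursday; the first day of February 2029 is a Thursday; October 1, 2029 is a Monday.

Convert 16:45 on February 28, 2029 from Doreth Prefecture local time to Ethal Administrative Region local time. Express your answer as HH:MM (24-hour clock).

1 March 2029 is a Thursday, so the first Sunday is March 4.
1 November 2029 is a Thursday, so Fridays fall on 2, 9, 16, 23, 30; the last is November 30.
February 28, 2029 does not fall between 4 March and 30 November, so daylight saving is not in effect and Doreth Prefecture is at UTC−07:00.
16:45 Doreth Prefecture + 7h = 23:45 UTC.
1 February 2029 is a Thursday, so the first Friday is February 2.
1 October 2029 is a Monday, so the first Monday is October 1 and the fourth is October 22.
At the standard offset (UTC+13:00), 23:45 UTC + 13h = 12:45 Ethal Administrative Region standard time (rolling into the next day, 1 March 2029).
The standard-time date in Ethal Administrative Region, March 1, 2029, falls between 2 February and 22 October, so daylight saving is in effect and Ethal Administrative Region is at UTC+14:00.
23:45 UTC + 14h = 13:45 Ethal Administrative Region (rolling into the next day, 1 March 2029).

13:45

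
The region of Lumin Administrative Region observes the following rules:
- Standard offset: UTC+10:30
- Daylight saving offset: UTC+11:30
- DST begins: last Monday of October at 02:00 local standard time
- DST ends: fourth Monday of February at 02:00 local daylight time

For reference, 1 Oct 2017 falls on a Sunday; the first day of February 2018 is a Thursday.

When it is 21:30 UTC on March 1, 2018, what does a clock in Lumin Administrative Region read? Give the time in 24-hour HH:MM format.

1 October 2017 is a Sunday, so Mondays fall on 2, 9, 16, 23, 30; the last is October 30.
1 February 2018 is a Thursday, so the first Monday is February 5 and the fourth is February 26.
At the standard offset (UTC+10:30), 21:30 UTC + 10h30m = 08:00 Lumin Administrative Region standard time (rolling into the next day, 2 March 2018).
The standard-time date in Lumin Administrative Region, March 2, 2018, is outside the daylight-saving period (30 October 2017 – 26 February 2018), so Lumin Administrative Region is on standard time, UTC+10:30.
21:30 UTC + 10h30m = 08:00 local (rolling into the next day, 2 March 2018).

08:00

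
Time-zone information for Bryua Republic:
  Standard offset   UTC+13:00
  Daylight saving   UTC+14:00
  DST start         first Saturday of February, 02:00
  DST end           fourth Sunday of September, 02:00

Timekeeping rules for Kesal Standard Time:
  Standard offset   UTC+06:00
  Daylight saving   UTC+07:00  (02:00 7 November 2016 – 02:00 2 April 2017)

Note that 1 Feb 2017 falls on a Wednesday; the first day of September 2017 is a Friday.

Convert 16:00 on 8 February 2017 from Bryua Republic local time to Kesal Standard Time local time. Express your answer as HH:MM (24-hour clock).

09:00

1 February 2017 is a Wednesday, so the first Saturday is February 4.
1 September 2017 is a Friday, so the first Sunday is September 3 and the fourth is September 24.
8 February 2017 lies within the daylight-saving period (4 February – 24 September), so Bryua Republic is on daylight time, UTC+14:00.
16:00 Bryua Republic − 14h = 02:00 UTC.
At the standard offset (UTC+06:00), 02:00 UTC + 6h = 08:00 Kesal Standard Time standard time.
Daylight saving runs 7 November 2016 – 2 April 2017; the standard-time date in Kesal Standard Time, 8 February 2017, is inside that window, so Kesal Standard Time is at UTC+07:00.
02:00 UTC + 7h = 09:00 Kesal Standard Time.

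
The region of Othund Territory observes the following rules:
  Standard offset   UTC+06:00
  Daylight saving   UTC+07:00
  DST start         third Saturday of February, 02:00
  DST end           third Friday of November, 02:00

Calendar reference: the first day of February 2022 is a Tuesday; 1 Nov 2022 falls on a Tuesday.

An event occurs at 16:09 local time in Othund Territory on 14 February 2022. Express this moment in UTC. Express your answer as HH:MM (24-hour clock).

1 February 2022 is a Tuesday, so the first Saturday is February 5 and the third is February 19.
1 November 2022 is a Tuesday, so the first Friday is November 4 and the third is November 18.
Daylight saving runs 19 February – 18 November; 14 February 2022 is outside that window, so Othund Territory is on standard time at UTC+06:00.
16:09 local − 6h = 10:09 UTC.

10:09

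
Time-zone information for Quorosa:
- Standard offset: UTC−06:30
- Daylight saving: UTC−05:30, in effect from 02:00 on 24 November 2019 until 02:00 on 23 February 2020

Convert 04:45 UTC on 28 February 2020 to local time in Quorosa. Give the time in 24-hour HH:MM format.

At the standard offset (UTC−06:30), 04:45 UTC − 6h30m = 22:15 Quorosa standard time (rolling into the previous day, 27 February 2020).
Daylight saving runs 24 November 2019 – 23 February 2020; the standard-time date in Quorosa, 27 February 2020, is outside that window, so Quorosa is on standard time at UTC−06:30.
04:45 UTC − 6h30m = 22:15 local (rolling into the previous day, 27 February 2020).

22:15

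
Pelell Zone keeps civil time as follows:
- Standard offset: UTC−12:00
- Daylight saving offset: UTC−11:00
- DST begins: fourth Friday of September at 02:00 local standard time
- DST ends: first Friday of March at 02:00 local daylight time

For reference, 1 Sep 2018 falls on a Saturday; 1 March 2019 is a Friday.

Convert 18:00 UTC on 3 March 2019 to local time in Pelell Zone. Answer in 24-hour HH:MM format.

1 September 2018 is a Saturday, so the first Friday is September 7 and the fourth is September 28.
1 March 2019 is a Friday, so the first Friday is March 1.
At the standard offset (UTC−12:00), 18:00 UTC − 12h = 06:00 Pelell Zone standard time.
Daylight saving runs 28 September 2018 – 1 March 2019; the standard-time date in Pelell Zone, 3 March 2019, is outside that window, so Pelell Zone is on standard time at UTC−12:00.
18:00 UTC − 12h = 06:00 local.

06:00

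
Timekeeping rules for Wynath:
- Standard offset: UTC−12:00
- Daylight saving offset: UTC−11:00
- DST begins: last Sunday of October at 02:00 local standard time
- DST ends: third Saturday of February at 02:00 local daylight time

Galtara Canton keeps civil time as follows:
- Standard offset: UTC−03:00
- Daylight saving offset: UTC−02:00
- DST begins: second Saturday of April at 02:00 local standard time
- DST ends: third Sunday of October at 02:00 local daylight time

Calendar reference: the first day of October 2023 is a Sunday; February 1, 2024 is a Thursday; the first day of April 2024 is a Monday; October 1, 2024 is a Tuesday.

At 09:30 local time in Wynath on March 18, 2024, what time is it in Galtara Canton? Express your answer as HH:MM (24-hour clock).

1 October 2023 is a Sunday, so Sundays fall on 1, 8, 15, 22, 29; the last is October 29.
1 February 2024 is a Thursday, so the first Saturday is February 3 and the third is February 17.
March 18, 2024 is outside the daylight-saving period (29 October 2023 – 17 February 2024), so Wynath is on standard time, UTC−12:00.
09:30 Wynath + 12h = 21:30 UTC.
1 April 2024 is a Monday, so the first Saturday is April 6 and the second is April 13.
1 October 2024 is a Tuesday, so the first Sunday is October 6 and the third is October 20.
At the standard offset (UTC−03:00), 21:30 UTC − 3h = 18:30 Galtara Canton standard time.
Daylight saving runs 13 April – 20 October; the standard-time date in Galtara Canton, March 18, 2024, is outside that window, so Galtara Canton is on standard time at UTC−03:00.
21:30 UTC − 3h = 18:30 Galtara Canton.

18:30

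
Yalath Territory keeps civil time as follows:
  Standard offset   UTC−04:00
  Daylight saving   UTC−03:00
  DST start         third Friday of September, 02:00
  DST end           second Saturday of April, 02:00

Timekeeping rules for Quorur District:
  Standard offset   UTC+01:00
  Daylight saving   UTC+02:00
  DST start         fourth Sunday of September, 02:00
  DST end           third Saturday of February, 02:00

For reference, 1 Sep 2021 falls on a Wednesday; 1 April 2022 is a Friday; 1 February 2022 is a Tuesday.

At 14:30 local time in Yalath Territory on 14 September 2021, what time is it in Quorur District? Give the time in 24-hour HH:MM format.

1 September 2021 is a Wednesday, so the first Friday is September 3 and the third is September 17.
1 April 2022 is a Friday, so the first Saturday is April 2 and the second is April 9.
Daylight saving runs 17 September 2021 – 9 April 2022; 14 September 2021 is outside that window, so Yalath Territory is on standard time at UTC−04:00.
14:30 Yalath Territory + 4h = 18:30 UTC.
1 September 2021 is a Wednesday, so the first Sunday is September 5 and the fourth is September 26.
1 February 2022 is a Tuesday, so the first Saturday is February 5 and the third is February 19.
At the standard offset (UTC+01:00), 18:30 UTC + 1h = 19:30 Quorur District standard time.
The standard-time date in Quorur District, 14 September 2021, is outside the daylight-saving period (26 September 2021 – 19 February 2022), so Quorur District is on standard time, UTC+01:00.
18:30 UTC + 1h = 19:30 Quorur District.

19:30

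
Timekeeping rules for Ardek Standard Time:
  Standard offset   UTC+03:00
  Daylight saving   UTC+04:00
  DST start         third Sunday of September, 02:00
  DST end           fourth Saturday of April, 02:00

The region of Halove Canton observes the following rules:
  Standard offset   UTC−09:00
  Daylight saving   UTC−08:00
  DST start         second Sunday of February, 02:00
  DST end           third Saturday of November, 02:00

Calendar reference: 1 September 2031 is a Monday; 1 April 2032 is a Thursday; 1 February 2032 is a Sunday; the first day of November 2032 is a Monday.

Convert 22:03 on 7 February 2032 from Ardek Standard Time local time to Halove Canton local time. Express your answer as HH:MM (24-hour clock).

1 September 2031 is a Monday, so the first Sunday is September 7 and the third is September 21.
1 April 2032 is a Thursday, so the first Saturday is April 3 and the fourth is April 24.
7 February 2032 lies within the daylight-saving period (21 September 2031 – 24 April 2032), so Ardek Standard Time is on daylight time, UTC+04:00.
22:03 Ardek Standard Time − 4h = 18:03 UTC.
1 February 2032 is a Sunday, so the first Sunday is February 1 and the second is February 8.
1 November 2032 is a Monday, so the first Saturday is November 6 and the third is November 20.
At the standard offset (UTC−09:00), 18:03 UTC − 9h = 09:03 Halove Canton standard time.
The standard-time date in Halove Canton, 7 February 2032, is outside the daylight-saving period (8 February – 20 November), so Halove Canton is on standard time, UTC−09:00.
18:03 UTC − 9h = 09:03 Halove Canton.

09:03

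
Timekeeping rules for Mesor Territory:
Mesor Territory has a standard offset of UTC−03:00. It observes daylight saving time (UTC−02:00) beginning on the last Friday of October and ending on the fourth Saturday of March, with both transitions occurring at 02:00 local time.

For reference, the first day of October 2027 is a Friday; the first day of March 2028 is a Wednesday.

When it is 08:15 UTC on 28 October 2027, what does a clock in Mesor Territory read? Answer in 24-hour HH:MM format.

1 October 2027 is a Friday, so Fridays fall on 1, 8, 15, 22, 29; the last is October 29.
1 March 2028 is a Wednesday, so the first Saturday is March 4 and the fourth is March 25.
At the standard offset (UTC−03:00), 08:15 UTC − 3h = 05:15 Mesor Territory standard time.
The standard-time date in Mesor Territory, 28 October 2027, does not fall between 29 October 2027 and 25 March 2028, so daylight saving is not in effect and Mesor Territory is at UTC−03:00.
08:15 UTC − 3h = 05:15 local.

05:15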